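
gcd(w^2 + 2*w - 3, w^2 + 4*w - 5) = w - 1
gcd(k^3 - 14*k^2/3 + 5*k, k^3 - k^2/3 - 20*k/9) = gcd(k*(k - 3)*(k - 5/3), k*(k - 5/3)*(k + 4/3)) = k^2 - 5*k/3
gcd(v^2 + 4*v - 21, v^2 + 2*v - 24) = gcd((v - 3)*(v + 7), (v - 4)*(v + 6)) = 1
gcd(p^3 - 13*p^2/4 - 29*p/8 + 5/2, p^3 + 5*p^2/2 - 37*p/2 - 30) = p - 4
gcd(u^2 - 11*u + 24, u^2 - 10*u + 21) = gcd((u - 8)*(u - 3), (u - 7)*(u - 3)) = u - 3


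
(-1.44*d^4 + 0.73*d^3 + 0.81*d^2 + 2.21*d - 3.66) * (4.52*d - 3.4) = -6.5088*d^5 + 8.1956*d^4 + 1.1792*d^3 + 7.2352*d^2 - 24.0572*d + 12.444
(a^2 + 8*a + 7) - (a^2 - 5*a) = 13*a + 7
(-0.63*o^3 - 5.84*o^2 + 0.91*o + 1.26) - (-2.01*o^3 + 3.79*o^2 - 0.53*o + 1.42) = 1.38*o^3 - 9.63*o^2 + 1.44*o - 0.16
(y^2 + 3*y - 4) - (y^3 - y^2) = -y^3 + 2*y^2 + 3*y - 4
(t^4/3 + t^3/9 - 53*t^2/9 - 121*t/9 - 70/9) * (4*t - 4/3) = 4*t^5/3 - 640*t^3/27 - 1240*t^2/27 - 356*t/27 + 280/27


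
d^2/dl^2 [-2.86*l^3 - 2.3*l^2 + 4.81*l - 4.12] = -17.16*l - 4.6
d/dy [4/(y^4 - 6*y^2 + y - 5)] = 4*(-4*y^3 + 12*y - 1)/(y^4 - 6*y^2 + y - 5)^2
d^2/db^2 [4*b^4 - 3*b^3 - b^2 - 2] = 48*b^2 - 18*b - 2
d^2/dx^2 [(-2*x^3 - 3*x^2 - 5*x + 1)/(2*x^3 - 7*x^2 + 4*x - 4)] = 2*(-40*x^6 - 12*x^5 + 210*x^4 - 545*x^3 + 279*x^2 + 264*x - 140)/(8*x^9 - 84*x^8 + 342*x^7 - 727*x^6 + 1020*x^5 - 1116*x^4 + 832*x^3 - 528*x^2 + 192*x - 64)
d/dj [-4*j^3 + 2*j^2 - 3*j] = -12*j^2 + 4*j - 3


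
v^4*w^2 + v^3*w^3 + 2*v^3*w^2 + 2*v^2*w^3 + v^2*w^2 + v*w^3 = v*(v + w)*(v*w + w)^2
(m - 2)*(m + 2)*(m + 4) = m^3 + 4*m^2 - 4*m - 16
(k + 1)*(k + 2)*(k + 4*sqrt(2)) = k^3 + 3*k^2 + 4*sqrt(2)*k^2 + 2*k + 12*sqrt(2)*k + 8*sqrt(2)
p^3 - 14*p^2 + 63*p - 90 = (p - 6)*(p - 5)*(p - 3)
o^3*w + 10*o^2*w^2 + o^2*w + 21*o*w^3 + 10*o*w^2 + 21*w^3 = (o + 3*w)*(o + 7*w)*(o*w + w)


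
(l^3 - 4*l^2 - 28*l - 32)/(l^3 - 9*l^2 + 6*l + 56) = (l^2 - 6*l - 16)/(l^2 - 11*l + 28)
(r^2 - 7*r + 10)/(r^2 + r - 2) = (r^2 - 7*r + 10)/(r^2 + r - 2)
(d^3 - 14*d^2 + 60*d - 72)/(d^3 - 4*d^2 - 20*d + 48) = (d - 6)/(d + 4)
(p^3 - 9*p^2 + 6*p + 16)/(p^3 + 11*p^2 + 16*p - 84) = (p^2 - 7*p - 8)/(p^2 + 13*p + 42)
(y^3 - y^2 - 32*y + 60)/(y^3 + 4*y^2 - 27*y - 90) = (y - 2)/(y + 3)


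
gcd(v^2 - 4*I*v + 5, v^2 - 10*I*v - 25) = v - 5*I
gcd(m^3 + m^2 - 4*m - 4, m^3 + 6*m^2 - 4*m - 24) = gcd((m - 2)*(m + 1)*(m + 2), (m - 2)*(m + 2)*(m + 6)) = m^2 - 4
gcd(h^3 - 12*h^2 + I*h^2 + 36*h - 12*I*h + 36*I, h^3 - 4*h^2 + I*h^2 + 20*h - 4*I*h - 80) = 1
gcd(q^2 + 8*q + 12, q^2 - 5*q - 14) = q + 2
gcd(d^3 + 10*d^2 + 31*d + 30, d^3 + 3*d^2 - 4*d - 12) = d^2 + 5*d + 6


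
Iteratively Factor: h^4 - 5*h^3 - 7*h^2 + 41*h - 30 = (h + 3)*(h^3 - 8*h^2 + 17*h - 10) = (h - 1)*(h + 3)*(h^2 - 7*h + 10) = (h - 2)*(h - 1)*(h + 3)*(h - 5)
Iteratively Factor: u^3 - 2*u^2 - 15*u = (u)*(u^2 - 2*u - 15) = u*(u + 3)*(u - 5)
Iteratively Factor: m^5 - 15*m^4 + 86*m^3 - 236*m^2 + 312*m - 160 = (m - 2)*(m^4 - 13*m^3 + 60*m^2 - 116*m + 80) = (m - 5)*(m - 2)*(m^3 - 8*m^2 + 20*m - 16) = (m - 5)*(m - 2)^2*(m^2 - 6*m + 8) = (m - 5)*(m - 4)*(m - 2)^2*(m - 2)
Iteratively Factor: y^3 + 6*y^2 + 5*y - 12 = (y + 4)*(y^2 + 2*y - 3) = (y + 3)*(y + 4)*(y - 1)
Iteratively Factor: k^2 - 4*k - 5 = (k + 1)*(k - 5)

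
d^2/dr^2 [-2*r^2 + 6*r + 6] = -4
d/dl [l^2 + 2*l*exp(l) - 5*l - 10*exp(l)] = 2*l*exp(l) + 2*l - 8*exp(l) - 5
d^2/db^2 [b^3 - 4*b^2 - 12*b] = 6*b - 8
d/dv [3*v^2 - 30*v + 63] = 6*v - 30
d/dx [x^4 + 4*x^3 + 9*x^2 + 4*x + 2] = 4*x^3 + 12*x^2 + 18*x + 4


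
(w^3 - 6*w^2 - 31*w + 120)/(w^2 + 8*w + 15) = (w^2 - 11*w + 24)/(w + 3)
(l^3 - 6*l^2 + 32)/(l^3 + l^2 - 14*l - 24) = (l - 4)/(l + 3)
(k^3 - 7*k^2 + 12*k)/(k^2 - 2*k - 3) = k*(k - 4)/(k + 1)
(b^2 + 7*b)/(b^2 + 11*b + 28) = b/(b + 4)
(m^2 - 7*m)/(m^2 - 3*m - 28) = m/(m + 4)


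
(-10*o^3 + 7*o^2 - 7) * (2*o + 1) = -20*o^4 + 4*o^3 + 7*o^2 - 14*o - 7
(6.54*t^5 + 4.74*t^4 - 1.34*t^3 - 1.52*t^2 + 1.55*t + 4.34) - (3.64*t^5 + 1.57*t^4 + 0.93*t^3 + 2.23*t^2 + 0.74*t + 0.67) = 2.9*t^5 + 3.17*t^4 - 2.27*t^3 - 3.75*t^2 + 0.81*t + 3.67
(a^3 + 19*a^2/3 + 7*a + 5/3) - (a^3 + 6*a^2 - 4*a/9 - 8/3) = a^2/3 + 67*a/9 + 13/3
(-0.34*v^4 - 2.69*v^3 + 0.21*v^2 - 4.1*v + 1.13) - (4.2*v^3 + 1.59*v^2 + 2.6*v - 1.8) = -0.34*v^4 - 6.89*v^3 - 1.38*v^2 - 6.7*v + 2.93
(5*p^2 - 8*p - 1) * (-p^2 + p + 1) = -5*p^4 + 13*p^3 - 2*p^2 - 9*p - 1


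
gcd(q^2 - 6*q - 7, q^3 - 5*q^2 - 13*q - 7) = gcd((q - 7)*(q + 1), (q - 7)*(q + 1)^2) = q^2 - 6*q - 7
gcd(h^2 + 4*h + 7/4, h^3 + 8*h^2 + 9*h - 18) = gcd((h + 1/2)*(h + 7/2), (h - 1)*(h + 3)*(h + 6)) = 1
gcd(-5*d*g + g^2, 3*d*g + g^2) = g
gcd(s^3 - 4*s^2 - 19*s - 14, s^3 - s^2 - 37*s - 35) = s^2 - 6*s - 7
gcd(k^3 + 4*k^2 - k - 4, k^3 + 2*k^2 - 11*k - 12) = k^2 + 5*k + 4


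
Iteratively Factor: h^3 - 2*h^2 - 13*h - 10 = (h + 2)*(h^2 - 4*h - 5) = (h - 5)*(h + 2)*(h + 1)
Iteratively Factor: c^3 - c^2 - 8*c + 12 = (c - 2)*(c^2 + c - 6) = (c - 2)*(c + 3)*(c - 2)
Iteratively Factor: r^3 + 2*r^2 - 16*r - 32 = (r + 4)*(r^2 - 2*r - 8) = (r + 2)*(r + 4)*(r - 4)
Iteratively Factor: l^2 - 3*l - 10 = (l + 2)*(l - 5)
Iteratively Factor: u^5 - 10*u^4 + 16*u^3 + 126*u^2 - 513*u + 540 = (u - 3)*(u^4 - 7*u^3 - 5*u^2 + 111*u - 180) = (u - 3)*(u + 4)*(u^3 - 11*u^2 + 39*u - 45) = (u - 3)^2*(u + 4)*(u^2 - 8*u + 15) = (u - 3)^3*(u + 4)*(u - 5)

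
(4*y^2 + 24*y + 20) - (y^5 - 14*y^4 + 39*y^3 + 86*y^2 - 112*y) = -y^5 + 14*y^4 - 39*y^3 - 82*y^2 + 136*y + 20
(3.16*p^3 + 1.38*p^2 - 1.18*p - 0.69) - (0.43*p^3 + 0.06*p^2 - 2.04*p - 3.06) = 2.73*p^3 + 1.32*p^2 + 0.86*p + 2.37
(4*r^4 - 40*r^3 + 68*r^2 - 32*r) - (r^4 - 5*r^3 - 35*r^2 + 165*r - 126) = 3*r^4 - 35*r^3 + 103*r^2 - 197*r + 126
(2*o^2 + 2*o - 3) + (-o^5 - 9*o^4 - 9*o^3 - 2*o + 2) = -o^5 - 9*o^4 - 9*o^3 + 2*o^2 - 1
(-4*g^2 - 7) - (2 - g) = -4*g^2 + g - 9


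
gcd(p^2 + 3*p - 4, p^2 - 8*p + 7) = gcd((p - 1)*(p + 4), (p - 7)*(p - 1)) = p - 1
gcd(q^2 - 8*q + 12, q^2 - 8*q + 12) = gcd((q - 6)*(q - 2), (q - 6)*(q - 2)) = q^2 - 8*q + 12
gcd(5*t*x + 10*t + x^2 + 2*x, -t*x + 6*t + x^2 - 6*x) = 1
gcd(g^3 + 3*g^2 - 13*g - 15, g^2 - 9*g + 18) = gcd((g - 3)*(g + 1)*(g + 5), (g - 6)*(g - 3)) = g - 3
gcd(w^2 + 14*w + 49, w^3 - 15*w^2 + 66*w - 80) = 1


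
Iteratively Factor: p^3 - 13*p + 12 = (p - 3)*(p^2 + 3*p - 4) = (p - 3)*(p - 1)*(p + 4)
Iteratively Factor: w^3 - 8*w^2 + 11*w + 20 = (w - 4)*(w^2 - 4*w - 5) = (w - 5)*(w - 4)*(w + 1)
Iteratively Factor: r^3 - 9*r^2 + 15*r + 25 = (r - 5)*(r^2 - 4*r - 5) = (r - 5)*(r + 1)*(r - 5)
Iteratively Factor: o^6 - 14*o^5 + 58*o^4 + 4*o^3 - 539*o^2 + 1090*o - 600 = (o - 2)*(o^5 - 12*o^4 + 34*o^3 + 72*o^2 - 395*o + 300) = (o - 2)*(o + 3)*(o^4 - 15*o^3 + 79*o^2 - 165*o + 100) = (o - 5)*(o - 2)*(o + 3)*(o^3 - 10*o^2 + 29*o - 20) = (o - 5)^2*(o - 2)*(o + 3)*(o^2 - 5*o + 4) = (o - 5)^2*(o - 4)*(o - 2)*(o + 3)*(o - 1)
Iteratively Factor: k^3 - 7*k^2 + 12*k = (k - 4)*(k^2 - 3*k) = (k - 4)*(k - 3)*(k)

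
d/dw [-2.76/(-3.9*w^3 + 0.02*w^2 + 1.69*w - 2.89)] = (-32.292*w^2 + 0.1104*w + 4.6644)/(3.9*w^3 - 0.02*w^2 - 1.69*w + 2.89)^2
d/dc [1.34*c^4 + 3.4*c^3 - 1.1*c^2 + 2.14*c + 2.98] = 5.36*c^3 + 10.2*c^2 - 2.2*c + 2.14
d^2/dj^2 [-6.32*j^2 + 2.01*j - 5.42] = -12.6400000000000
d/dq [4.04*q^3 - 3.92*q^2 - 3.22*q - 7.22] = 12.12*q^2 - 7.84*q - 3.22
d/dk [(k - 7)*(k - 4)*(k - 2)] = 3*k^2 - 26*k + 50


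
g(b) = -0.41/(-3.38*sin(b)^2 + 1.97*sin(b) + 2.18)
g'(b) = -0.41*(6.76*sin(b)*cos(b) - 1.97*cos(b))/(-3.38*sin(b)^2 + 1.97*sin(b) + 2.18)^2 = (0.8077 - 2.7716*sin(b))*cos(b)/(-3.38*sin(b)^2 + 1.97*sin(b) + 2.18)^2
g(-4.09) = -0.26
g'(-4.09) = 0.35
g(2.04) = -0.33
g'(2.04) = 0.48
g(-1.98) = 0.17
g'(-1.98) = -0.22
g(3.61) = -0.68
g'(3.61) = -5.07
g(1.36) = -0.47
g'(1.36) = -0.52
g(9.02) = -0.17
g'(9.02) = 0.04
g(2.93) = -0.17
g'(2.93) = -0.04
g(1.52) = -0.53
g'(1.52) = -0.17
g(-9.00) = -0.52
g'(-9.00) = -2.82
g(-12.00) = -0.18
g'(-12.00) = -0.11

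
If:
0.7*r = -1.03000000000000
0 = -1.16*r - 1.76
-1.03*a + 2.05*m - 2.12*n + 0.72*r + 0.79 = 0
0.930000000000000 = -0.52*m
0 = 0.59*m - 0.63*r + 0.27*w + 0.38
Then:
No Solution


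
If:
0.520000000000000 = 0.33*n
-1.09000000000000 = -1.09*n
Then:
No Solution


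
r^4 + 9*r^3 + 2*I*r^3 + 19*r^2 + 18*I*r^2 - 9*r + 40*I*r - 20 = (r + 4)*(r + 5)*(r + I)^2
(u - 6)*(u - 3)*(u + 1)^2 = u^4 - 7*u^3 + u^2 + 27*u + 18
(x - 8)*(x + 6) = x^2 - 2*x - 48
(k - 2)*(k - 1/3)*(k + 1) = k^3 - 4*k^2/3 - 5*k/3 + 2/3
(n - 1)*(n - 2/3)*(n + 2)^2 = n^4 + 7*n^3/3 - 2*n^2 - 4*n + 8/3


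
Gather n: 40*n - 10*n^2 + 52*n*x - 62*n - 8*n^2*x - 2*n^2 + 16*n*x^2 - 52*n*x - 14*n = n^2*(-8*x - 12) + n*(16*x^2 - 36)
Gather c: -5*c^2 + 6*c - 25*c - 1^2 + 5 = -5*c^2 - 19*c + 4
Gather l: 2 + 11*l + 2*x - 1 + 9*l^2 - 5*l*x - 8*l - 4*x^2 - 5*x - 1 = 9*l^2 + l*(3 - 5*x) - 4*x^2 - 3*x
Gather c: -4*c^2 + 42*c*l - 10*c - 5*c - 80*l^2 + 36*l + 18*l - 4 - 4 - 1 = -4*c^2 + c*(42*l - 15) - 80*l^2 + 54*l - 9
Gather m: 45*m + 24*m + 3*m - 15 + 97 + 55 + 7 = 72*m + 144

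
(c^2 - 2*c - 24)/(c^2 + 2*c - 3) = (c^2 - 2*c - 24)/(c^2 + 2*c - 3)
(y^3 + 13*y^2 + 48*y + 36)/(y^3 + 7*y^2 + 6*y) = (y + 6)/y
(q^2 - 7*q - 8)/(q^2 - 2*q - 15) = (-q^2 + 7*q + 8)/(-q^2 + 2*q + 15)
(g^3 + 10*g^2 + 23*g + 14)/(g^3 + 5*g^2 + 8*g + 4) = (g + 7)/(g + 2)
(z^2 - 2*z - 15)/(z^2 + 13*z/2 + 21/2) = 2*(z - 5)/(2*z + 7)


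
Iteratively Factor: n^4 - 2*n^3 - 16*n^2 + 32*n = (n - 2)*(n^3 - 16*n) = n*(n - 2)*(n^2 - 16) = n*(n - 4)*(n - 2)*(n + 4)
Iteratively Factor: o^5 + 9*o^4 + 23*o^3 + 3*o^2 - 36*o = (o + 4)*(o^4 + 5*o^3 + 3*o^2 - 9*o) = (o + 3)*(o + 4)*(o^3 + 2*o^2 - 3*o) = (o + 3)^2*(o + 4)*(o^2 - o) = (o - 1)*(o + 3)^2*(o + 4)*(o)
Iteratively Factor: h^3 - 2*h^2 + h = (h - 1)*(h^2 - h) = (h - 1)^2*(h)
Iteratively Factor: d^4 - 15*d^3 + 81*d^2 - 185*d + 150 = (d - 5)*(d^3 - 10*d^2 + 31*d - 30) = (d - 5)*(d - 3)*(d^2 - 7*d + 10) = (d - 5)^2*(d - 3)*(d - 2)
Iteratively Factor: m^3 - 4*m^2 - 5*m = (m + 1)*(m^2 - 5*m) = m*(m + 1)*(m - 5)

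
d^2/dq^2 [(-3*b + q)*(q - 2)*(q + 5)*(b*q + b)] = 2*b*(-9*b*q - 12*b + 6*q^2 + 12*q - 7)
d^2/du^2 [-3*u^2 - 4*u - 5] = -6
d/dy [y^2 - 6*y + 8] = 2*y - 6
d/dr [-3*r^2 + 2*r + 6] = 2 - 6*r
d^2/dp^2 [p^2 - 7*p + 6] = 2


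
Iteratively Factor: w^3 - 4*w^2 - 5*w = (w - 5)*(w^2 + w) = (w - 5)*(w + 1)*(w)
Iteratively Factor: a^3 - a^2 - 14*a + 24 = (a + 4)*(a^2 - 5*a + 6) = (a - 2)*(a + 4)*(a - 3)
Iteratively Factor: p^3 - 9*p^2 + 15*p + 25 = (p - 5)*(p^2 - 4*p - 5) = (p - 5)^2*(p + 1)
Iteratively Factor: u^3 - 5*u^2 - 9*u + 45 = (u - 5)*(u^2 - 9) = (u - 5)*(u + 3)*(u - 3)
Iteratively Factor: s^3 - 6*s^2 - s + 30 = (s - 3)*(s^2 - 3*s - 10) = (s - 5)*(s - 3)*(s + 2)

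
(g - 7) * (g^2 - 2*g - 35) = g^3 - 9*g^2 - 21*g + 245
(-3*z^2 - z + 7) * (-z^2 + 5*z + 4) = 3*z^4 - 14*z^3 - 24*z^2 + 31*z + 28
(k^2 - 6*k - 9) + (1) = k^2 - 6*k - 8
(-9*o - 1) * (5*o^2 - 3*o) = -45*o^3 + 22*o^2 + 3*o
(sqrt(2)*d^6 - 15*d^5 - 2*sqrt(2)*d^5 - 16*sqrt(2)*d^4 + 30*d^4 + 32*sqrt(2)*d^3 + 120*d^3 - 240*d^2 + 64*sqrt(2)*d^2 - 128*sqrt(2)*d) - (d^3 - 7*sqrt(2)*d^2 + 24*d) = sqrt(2)*d^6 - 15*d^5 - 2*sqrt(2)*d^5 - 16*sqrt(2)*d^4 + 30*d^4 + 32*sqrt(2)*d^3 + 119*d^3 - 240*d^2 + 71*sqrt(2)*d^2 - 128*sqrt(2)*d - 24*d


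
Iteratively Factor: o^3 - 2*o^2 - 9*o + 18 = (o + 3)*(o^2 - 5*o + 6) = (o - 3)*(o + 3)*(o - 2)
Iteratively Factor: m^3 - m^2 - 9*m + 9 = (m - 1)*(m^2 - 9) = (m - 3)*(m - 1)*(m + 3)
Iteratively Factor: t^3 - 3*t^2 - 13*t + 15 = (t + 3)*(t^2 - 6*t + 5) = (t - 1)*(t + 3)*(t - 5)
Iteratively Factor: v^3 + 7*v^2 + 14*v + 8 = (v + 1)*(v^2 + 6*v + 8) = (v + 1)*(v + 4)*(v + 2)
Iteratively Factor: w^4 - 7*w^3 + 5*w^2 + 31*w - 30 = (w + 2)*(w^3 - 9*w^2 + 23*w - 15) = (w - 1)*(w + 2)*(w^2 - 8*w + 15) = (w - 5)*(w - 1)*(w + 2)*(w - 3)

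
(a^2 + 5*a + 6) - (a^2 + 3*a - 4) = 2*a + 10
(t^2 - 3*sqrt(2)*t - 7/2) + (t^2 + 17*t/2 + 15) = 2*t^2 - 3*sqrt(2)*t + 17*t/2 + 23/2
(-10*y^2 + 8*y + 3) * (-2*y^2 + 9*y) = 20*y^4 - 106*y^3 + 66*y^2 + 27*y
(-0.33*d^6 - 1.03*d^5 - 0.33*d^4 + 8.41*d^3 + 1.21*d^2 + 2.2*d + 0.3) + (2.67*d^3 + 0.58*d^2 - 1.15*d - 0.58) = -0.33*d^6 - 1.03*d^5 - 0.33*d^4 + 11.08*d^3 + 1.79*d^2 + 1.05*d - 0.28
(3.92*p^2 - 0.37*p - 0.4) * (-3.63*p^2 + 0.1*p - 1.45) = -14.2296*p^4 + 1.7351*p^3 - 4.269*p^2 + 0.4965*p + 0.58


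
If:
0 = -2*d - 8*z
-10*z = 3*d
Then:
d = 0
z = 0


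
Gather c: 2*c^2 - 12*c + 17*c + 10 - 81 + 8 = 2*c^2 + 5*c - 63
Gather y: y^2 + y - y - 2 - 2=y^2 - 4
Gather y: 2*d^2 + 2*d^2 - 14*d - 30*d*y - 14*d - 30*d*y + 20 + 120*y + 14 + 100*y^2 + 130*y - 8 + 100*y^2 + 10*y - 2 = 4*d^2 - 28*d + 200*y^2 + y*(260 - 60*d) + 24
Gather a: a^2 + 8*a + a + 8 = a^2 + 9*a + 8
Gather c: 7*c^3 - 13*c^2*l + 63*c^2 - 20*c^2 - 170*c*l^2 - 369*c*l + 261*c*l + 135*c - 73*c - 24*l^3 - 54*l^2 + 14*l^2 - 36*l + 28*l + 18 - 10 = 7*c^3 + c^2*(43 - 13*l) + c*(-170*l^2 - 108*l + 62) - 24*l^3 - 40*l^2 - 8*l + 8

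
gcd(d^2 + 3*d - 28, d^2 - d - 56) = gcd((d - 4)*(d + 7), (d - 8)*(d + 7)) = d + 7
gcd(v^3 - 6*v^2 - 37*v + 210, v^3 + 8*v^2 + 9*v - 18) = v + 6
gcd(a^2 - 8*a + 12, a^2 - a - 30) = a - 6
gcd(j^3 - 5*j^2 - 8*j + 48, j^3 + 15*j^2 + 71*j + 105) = j + 3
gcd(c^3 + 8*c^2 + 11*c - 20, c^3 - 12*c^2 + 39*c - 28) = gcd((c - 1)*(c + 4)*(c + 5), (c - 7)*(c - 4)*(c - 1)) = c - 1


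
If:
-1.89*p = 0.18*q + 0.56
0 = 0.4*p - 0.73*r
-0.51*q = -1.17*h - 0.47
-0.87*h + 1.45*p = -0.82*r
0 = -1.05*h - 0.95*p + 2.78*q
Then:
No Solution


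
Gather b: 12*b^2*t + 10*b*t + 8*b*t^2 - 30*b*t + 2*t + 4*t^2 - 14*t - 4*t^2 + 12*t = 12*b^2*t + b*(8*t^2 - 20*t)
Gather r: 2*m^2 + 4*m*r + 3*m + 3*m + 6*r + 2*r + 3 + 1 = 2*m^2 + 6*m + r*(4*m + 8) + 4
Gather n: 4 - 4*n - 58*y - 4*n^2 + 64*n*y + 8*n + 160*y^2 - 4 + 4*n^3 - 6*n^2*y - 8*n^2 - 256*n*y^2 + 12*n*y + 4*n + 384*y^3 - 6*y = 4*n^3 + n^2*(-6*y - 12) + n*(-256*y^2 + 76*y + 8) + 384*y^3 + 160*y^2 - 64*y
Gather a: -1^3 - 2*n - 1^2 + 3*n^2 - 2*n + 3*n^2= 6*n^2 - 4*n - 2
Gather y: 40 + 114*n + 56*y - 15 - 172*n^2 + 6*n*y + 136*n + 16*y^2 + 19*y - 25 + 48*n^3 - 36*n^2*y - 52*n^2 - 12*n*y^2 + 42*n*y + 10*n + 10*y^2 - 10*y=48*n^3 - 224*n^2 + 260*n + y^2*(26 - 12*n) + y*(-36*n^2 + 48*n + 65)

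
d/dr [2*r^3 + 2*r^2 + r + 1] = 6*r^2 + 4*r + 1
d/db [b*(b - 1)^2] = (b - 1)*(3*b - 1)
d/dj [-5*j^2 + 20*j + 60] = 20 - 10*j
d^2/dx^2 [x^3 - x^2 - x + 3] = 6*x - 2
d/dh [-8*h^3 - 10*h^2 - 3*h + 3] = -24*h^2 - 20*h - 3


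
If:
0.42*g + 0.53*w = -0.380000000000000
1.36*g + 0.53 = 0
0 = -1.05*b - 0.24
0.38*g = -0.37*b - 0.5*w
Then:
No Solution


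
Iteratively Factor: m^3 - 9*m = (m)*(m^2 - 9) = m*(m - 3)*(m + 3)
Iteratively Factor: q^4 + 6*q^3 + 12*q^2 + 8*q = (q + 2)*(q^3 + 4*q^2 + 4*q) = q*(q + 2)*(q^2 + 4*q + 4) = q*(q + 2)^2*(q + 2)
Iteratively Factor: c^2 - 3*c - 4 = (c - 4)*(c + 1)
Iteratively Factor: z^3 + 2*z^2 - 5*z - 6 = (z + 1)*(z^2 + z - 6) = (z + 1)*(z + 3)*(z - 2)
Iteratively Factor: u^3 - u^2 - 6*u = (u + 2)*(u^2 - 3*u) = u*(u + 2)*(u - 3)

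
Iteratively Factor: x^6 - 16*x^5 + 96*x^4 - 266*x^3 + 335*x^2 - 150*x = (x)*(x^5 - 16*x^4 + 96*x^3 - 266*x^2 + 335*x - 150) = x*(x - 1)*(x^4 - 15*x^3 + 81*x^2 - 185*x + 150) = x*(x - 3)*(x - 1)*(x^3 - 12*x^2 + 45*x - 50) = x*(x - 5)*(x - 3)*(x - 1)*(x^2 - 7*x + 10) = x*(x - 5)^2*(x - 3)*(x - 1)*(x - 2)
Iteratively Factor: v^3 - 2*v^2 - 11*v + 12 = (v + 3)*(v^2 - 5*v + 4) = (v - 4)*(v + 3)*(v - 1)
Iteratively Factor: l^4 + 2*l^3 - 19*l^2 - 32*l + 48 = (l + 4)*(l^3 - 2*l^2 - 11*l + 12) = (l + 3)*(l + 4)*(l^2 - 5*l + 4) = (l - 4)*(l + 3)*(l + 4)*(l - 1)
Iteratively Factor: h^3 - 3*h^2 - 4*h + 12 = (h - 2)*(h^2 - h - 6) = (h - 2)*(h + 2)*(h - 3)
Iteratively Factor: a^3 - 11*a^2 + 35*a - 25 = (a - 5)*(a^2 - 6*a + 5) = (a - 5)*(a - 1)*(a - 5)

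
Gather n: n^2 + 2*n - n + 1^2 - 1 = n^2 + n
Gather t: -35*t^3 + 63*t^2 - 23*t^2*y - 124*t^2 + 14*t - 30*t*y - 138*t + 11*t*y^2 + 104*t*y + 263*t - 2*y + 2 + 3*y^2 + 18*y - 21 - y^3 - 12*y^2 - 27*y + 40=-35*t^3 + t^2*(-23*y - 61) + t*(11*y^2 + 74*y + 139) - y^3 - 9*y^2 - 11*y + 21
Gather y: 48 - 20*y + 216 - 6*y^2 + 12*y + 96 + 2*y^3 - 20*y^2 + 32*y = 2*y^3 - 26*y^2 + 24*y + 360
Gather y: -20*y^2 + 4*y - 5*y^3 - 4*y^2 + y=-5*y^3 - 24*y^2 + 5*y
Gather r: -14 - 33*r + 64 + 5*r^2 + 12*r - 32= 5*r^2 - 21*r + 18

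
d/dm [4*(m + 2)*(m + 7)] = 8*m + 36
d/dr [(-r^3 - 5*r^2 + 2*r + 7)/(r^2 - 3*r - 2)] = (-r^4 + 6*r^3 + 19*r^2 + 6*r + 17)/(r^4 - 6*r^3 + 5*r^2 + 12*r + 4)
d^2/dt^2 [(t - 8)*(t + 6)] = 2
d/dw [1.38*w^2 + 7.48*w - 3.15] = 2.76*w + 7.48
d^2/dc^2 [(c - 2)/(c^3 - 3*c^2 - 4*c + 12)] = 2*(3*c^2 - 3*c + 7)/(c^6 - 3*c^5 - 15*c^4 + 35*c^3 + 90*c^2 - 108*c - 216)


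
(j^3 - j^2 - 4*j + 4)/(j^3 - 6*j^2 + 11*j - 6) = (j + 2)/(j - 3)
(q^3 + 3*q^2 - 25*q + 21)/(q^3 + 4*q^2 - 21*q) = (q - 1)/q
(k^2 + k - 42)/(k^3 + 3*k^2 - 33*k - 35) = (k - 6)/(k^2 - 4*k - 5)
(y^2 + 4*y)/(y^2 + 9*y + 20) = y/(y + 5)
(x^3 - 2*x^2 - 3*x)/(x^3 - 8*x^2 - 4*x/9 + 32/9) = 9*x*(x^2 - 2*x - 3)/(9*x^3 - 72*x^2 - 4*x + 32)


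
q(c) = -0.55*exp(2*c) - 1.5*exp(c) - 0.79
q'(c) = -1.1*exp(2*c) - 1.5*exp(c) = (-1.1*exp(c) - 1.5)*exp(c)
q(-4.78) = -0.80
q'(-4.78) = -0.01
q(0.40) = -4.25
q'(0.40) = -4.69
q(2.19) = -58.10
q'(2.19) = -101.22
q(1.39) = -15.68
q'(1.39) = -23.75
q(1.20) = -11.83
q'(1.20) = -17.11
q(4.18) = -2448.82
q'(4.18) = -4798.01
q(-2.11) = -0.98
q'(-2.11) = -0.20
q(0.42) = -4.35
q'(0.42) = -4.83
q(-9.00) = -0.79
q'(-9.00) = 0.00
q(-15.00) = -0.79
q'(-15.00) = 0.00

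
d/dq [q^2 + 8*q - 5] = 2*q + 8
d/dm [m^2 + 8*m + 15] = 2*m + 8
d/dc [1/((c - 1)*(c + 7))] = 2*(-c - 3)/(c^4 + 12*c^3 + 22*c^2 - 84*c + 49)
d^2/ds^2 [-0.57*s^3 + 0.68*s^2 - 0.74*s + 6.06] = 1.36 - 3.42*s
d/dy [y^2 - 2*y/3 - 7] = 2*y - 2/3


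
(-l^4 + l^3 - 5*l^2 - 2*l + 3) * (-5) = 5*l^4 - 5*l^3 + 25*l^2 + 10*l - 15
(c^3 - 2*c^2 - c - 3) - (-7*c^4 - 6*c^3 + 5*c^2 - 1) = 7*c^4 + 7*c^3 - 7*c^2 - c - 2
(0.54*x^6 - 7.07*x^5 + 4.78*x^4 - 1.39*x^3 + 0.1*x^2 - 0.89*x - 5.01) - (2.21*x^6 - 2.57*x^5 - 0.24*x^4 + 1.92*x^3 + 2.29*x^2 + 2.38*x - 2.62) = -1.67*x^6 - 4.5*x^5 + 5.02*x^4 - 3.31*x^3 - 2.19*x^2 - 3.27*x - 2.39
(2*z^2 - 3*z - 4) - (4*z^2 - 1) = -2*z^2 - 3*z - 3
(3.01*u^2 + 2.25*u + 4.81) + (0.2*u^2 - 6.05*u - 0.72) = 3.21*u^2 - 3.8*u + 4.09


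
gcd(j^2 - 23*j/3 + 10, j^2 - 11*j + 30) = j - 6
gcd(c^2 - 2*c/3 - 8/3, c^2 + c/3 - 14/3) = c - 2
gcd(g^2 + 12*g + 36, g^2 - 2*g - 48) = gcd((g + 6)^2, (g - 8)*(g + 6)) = g + 6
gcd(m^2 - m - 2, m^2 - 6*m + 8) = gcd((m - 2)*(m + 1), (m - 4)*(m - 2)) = m - 2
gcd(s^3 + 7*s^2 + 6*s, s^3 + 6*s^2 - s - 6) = s^2 + 7*s + 6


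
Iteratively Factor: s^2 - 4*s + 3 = (s - 3)*(s - 1)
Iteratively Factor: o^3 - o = (o + 1)*(o^2 - o) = o*(o + 1)*(o - 1)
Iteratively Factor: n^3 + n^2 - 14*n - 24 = (n + 2)*(n^2 - n - 12) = (n - 4)*(n + 2)*(n + 3)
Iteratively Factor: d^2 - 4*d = (d - 4)*(d)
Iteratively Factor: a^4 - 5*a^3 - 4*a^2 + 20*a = (a - 2)*(a^3 - 3*a^2 - 10*a) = (a - 5)*(a - 2)*(a^2 + 2*a) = (a - 5)*(a - 2)*(a + 2)*(a)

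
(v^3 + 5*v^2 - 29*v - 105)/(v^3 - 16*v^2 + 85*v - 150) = (v^2 + 10*v + 21)/(v^2 - 11*v + 30)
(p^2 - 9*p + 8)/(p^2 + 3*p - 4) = (p - 8)/(p + 4)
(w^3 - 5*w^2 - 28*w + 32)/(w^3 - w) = (w^2 - 4*w - 32)/(w*(w + 1))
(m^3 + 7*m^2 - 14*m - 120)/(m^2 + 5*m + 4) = (m^3 + 7*m^2 - 14*m - 120)/(m^2 + 5*m + 4)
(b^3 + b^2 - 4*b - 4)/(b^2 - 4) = b + 1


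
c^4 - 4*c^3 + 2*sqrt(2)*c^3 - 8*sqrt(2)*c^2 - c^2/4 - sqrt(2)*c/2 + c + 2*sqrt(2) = (c - 4)*(c - 1/2)*(c + 1/2)*(c + 2*sqrt(2))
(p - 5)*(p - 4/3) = p^2 - 19*p/3 + 20/3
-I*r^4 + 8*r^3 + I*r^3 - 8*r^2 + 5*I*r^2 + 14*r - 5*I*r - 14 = (r - I)*(r + 2*I)*(r + 7*I)*(-I*r + I)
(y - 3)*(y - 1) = y^2 - 4*y + 3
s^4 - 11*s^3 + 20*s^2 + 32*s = s*(s - 8)*(s - 4)*(s + 1)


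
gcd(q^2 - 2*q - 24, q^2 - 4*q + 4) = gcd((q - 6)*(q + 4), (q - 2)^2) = 1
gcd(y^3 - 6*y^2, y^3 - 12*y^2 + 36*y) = y^2 - 6*y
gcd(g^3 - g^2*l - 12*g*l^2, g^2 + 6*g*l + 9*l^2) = g + 3*l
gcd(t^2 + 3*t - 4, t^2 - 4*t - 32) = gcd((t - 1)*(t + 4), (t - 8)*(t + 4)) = t + 4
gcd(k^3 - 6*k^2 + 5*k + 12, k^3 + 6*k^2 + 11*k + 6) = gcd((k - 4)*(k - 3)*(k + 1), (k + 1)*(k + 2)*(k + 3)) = k + 1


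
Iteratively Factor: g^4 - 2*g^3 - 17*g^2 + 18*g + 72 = (g - 3)*(g^3 + g^2 - 14*g - 24) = (g - 3)*(g + 3)*(g^2 - 2*g - 8) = (g - 4)*(g - 3)*(g + 3)*(g + 2)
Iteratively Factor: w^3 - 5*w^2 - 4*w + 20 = (w - 2)*(w^2 - 3*w - 10) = (w - 2)*(w + 2)*(w - 5)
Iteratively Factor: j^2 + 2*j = (j + 2)*(j)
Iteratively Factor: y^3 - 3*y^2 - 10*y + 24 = (y + 3)*(y^2 - 6*y + 8) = (y - 2)*(y + 3)*(y - 4)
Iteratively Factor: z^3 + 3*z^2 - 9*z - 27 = (z + 3)*(z^2 - 9) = (z + 3)^2*(z - 3)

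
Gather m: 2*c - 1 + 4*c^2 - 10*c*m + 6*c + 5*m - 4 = 4*c^2 + 8*c + m*(5 - 10*c) - 5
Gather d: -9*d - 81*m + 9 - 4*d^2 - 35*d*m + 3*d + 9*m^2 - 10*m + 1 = -4*d^2 + d*(-35*m - 6) + 9*m^2 - 91*m + 10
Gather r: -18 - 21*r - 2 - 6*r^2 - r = -6*r^2 - 22*r - 20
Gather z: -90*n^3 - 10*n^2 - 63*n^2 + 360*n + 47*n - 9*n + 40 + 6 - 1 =-90*n^3 - 73*n^2 + 398*n + 45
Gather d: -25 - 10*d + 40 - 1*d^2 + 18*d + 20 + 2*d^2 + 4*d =d^2 + 12*d + 35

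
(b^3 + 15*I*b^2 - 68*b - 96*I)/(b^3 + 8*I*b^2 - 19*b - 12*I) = (b + 8*I)/(b + I)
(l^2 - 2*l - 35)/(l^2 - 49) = (l + 5)/(l + 7)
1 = 1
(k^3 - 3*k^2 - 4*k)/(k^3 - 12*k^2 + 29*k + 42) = k*(k - 4)/(k^2 - 13*k + 42)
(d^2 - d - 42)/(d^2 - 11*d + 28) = (d + 6)/(d - 4)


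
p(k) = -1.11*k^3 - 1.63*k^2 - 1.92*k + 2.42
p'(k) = -3.33*k^2 - 3.26*k - 1.92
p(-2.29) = 11.60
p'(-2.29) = -11.92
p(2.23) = -22.28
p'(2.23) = -25.75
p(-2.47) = 13.94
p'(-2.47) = -14.18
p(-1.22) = 4.35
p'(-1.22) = -2.90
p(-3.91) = 51.36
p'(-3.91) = -40.08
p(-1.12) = 4.09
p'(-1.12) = -2.45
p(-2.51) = 14.52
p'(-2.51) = -14.72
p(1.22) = -4.36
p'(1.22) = -10.85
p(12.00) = -2173.42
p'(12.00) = -520.56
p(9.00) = -956.08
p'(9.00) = -300.99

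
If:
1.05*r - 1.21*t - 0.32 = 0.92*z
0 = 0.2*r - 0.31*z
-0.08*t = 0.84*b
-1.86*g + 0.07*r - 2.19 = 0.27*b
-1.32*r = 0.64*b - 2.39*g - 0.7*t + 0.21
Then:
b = 0.15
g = -1.33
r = -3.48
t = -1.58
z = -2.24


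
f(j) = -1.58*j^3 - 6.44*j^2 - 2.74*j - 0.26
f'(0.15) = -4.78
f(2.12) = -50.07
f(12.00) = -3690.74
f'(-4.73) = -47.87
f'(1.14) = -23.58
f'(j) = -4.74*j^2 - 12.88*j - 2.74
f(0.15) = -0.82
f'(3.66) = -113.38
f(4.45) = -279.21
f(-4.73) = 35.82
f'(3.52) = -106.81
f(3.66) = -174.02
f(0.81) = -7.54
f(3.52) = -158.61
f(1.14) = -14.09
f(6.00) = -589.82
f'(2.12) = -51.35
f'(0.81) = -16.28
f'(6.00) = -250.66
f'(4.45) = -153.92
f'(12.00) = -839.86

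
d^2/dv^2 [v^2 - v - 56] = 2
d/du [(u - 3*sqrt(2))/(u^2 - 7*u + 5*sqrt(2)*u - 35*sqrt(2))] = (u^2 - 7*u + 5*sqrt(2)*u - (u - 3*sqrt(2))*(2*u - 7 + 5*sqrt(2)) - 35*sqrt(2))/(u^2 - 7*u + 5*sqrt(2)*u - 35*sqrt(2))^2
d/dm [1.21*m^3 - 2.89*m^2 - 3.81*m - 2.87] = 3.63*m^2 - 5.78*m - 3.81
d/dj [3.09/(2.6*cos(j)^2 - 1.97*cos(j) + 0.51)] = (16.068*cos(j) - 6.0873)*sin(j)/(2.6*cos(j)^2 - 1.97*cos(j) + 0.51)^2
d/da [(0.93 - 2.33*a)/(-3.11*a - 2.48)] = (26.965877*a + 21.503336)/(3.11*a + 2.48)^3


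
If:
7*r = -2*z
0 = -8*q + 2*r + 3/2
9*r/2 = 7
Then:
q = 83/144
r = 14/9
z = -49/9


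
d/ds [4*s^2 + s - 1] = 8*s + 1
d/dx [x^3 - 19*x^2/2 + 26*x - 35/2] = 3*x^2 - 19*x + 26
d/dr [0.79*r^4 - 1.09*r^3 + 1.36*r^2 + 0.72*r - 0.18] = 3.16*r^3 - 3.27*r^2 + 2.72*r + 0.72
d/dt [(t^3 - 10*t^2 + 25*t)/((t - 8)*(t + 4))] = (t^4 - 8*t^3 - 81*t^2 + 640*t - 800)/(t^4 - 8*t^3 - 48*t^2 + 256*t + 1024)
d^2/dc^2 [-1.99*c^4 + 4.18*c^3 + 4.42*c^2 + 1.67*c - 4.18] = -23.88*c^2 + 25.08*c + 8.84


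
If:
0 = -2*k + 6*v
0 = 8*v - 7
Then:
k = 21/8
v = 7/8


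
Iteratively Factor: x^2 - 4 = (x - 2)*(x + 2)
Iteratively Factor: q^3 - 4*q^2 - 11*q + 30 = (q - 2)*(q^2 - 2*q - 15) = (q - 5)*(q - 2)*(q + 3)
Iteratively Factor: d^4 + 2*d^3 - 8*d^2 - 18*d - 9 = (d + 1)*(d^3 + d^2 - 9*d - 9) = (d - 3)*(d + 1)*(d^2 + 4*d + 3) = (d - 3)*(d + 1)*(d + 3)*(d + 1)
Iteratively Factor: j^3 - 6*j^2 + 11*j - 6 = (j - 2)*(j^2 - 4*j + 3) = (j - 3)*(j - 2)*(j - 1)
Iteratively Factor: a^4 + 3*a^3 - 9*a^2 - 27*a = (a)*(a^3 + 3*a^2 - 9*a - 27) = a*(a - 3)*(a^2 + 6*a + 9) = a*(a - 3)*(a + 3)*(a + 3)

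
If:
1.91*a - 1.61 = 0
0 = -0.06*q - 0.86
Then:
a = 0.84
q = -14.33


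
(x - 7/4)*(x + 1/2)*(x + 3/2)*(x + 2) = x^4 + 9*x^3/4 - 9*x^2/4 - 109*x/16 - 21/8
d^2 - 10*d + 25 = (d - 5)^2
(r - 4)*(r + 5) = r^2 + r - 20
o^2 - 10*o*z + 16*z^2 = (o - 8*z)*(o - 2*z)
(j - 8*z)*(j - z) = j^2 - 9*j*z + 8*z^2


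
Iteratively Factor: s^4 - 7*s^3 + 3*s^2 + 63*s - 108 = (s - 3)*(s^3 - 4*s^2 - 9*s + 36) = (s - 4)*(s - 3)*(s^2 - 9) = (s - 4)*(s - 3)*(s + 3)*(s - 3)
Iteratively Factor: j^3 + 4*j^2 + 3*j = (j)*(j^2 + 4*j + 3) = j*(j + 3)*(j + 1)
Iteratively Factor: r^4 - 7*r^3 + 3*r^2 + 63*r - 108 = (r - 3)*(r^3 - 4*r^2 - 9*r + 36) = (r - 4)*(r - 3)*(r^2 - 9) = (r - 4)*(r - 3)^2*(r + 3)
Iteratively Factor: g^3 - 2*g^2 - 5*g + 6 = (g + 2)*(g^2 - 4*g + 3) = (g - 1)*(g + 2)*(g - 3)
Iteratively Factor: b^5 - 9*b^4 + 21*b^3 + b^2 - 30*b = (b + 1)*(b^4 - 10*b^3 + 31*b^2 - 30*b) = (b - 3)*(b + 1)*(b^3 - 7*b^2 + 10*b) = (b - 5)*(b - 3)*(b + 1)*(b^2 - 2*b) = b*(b - 5)*(b - 3)*(b + 1)*(b - 2)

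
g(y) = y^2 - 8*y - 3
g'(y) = 2*y - 8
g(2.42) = -16.50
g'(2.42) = -3.16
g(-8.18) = 129.35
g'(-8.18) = -24.36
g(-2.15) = 18.82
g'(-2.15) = -12.30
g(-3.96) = 44.36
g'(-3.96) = -15.92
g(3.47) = -18.72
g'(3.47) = -1.06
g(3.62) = -18.86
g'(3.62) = -0.76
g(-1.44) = 10.59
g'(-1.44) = -10.88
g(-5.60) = 73.16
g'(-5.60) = -19.20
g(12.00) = 45.00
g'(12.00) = 16.00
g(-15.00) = 342.00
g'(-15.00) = -38.00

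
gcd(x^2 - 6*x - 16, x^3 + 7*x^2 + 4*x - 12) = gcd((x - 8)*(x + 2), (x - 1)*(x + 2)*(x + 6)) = x + 2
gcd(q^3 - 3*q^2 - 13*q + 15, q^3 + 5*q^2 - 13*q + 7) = q - 1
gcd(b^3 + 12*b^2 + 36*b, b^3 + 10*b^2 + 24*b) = b^2 + 6*b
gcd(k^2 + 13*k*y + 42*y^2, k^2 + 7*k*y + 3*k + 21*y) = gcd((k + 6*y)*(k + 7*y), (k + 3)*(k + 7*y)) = k + 7*y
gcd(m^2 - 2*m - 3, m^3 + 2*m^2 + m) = m + 1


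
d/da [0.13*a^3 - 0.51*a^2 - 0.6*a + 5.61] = 0.39*a^2 - 1.02*a - 0.6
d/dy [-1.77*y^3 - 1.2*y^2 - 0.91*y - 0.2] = -5.31*y^2 - 2.4*y - 0.91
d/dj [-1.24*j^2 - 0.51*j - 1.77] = -2.48*j - 0.51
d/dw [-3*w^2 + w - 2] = 1 - 6*w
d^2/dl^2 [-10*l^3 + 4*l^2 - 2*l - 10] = 8 - 60*l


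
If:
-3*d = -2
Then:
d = 2/3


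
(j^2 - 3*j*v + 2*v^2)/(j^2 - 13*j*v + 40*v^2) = (j^2 - 3*j*v + 2*v^2)/(j^2 - 13*j*v + 40*v^2)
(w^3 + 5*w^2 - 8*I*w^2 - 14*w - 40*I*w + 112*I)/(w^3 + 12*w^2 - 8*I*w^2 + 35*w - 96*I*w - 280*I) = (w - 2)/(w + 5)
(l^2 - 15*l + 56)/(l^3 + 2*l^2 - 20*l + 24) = (l^2 - 15*l + 56)/(l^3 + 2*l^2 - 20*l + 24)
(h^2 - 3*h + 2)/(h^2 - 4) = (h - 1)/(h + 2)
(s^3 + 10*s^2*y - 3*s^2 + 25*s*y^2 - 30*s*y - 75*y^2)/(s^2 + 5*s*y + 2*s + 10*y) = (s^2 + 5*s*y - 3*s - 15*y)/(s + 2)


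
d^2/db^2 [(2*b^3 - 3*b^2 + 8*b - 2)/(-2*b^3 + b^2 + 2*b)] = 4*(4*b^6 - 60*b^5 + 66*b^4 - 43*b^3 - 9*b^2 + 6*b + 4)/(b^3*(8*b^6 - 12*b^5 - 18*b^4 + 23*b^3 + 18*b^2 - 12*b - 8))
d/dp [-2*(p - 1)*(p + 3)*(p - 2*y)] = -6*p^2 + 8*p*y - 8*p + 8*y + 6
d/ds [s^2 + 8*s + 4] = 2*s + 8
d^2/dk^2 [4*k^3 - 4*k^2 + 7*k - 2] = 24*k - 8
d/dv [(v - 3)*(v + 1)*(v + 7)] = 3*v^2 + 10*v - 17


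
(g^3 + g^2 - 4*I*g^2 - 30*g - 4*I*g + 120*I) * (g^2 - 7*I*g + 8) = g^5 + g^4 - 11*I*g^4 - 50*g^3 - 11*I*g^3 - 20*g^2 + 298*I*g^2 + 600*g - 32*I*g + 960*I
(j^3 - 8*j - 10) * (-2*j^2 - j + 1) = -2*j^5 - j^4 + 17*j^3 + 28*j^2 + 2*j - 10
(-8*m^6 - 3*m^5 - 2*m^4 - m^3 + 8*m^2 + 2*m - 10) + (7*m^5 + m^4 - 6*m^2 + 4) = -8*m^6 + 4*m^5 - m^4 - m^3 + 2*m^2 + 2*m - 6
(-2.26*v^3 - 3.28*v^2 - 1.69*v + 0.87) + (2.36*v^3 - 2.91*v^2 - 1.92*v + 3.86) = 0.1*v^3 - 6.19*v^2 - 3.61*v + 4.73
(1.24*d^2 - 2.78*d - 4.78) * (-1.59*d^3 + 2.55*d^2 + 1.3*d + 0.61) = -1.9716*d^5 + 7.5822*d^4 + 2.1232*d^3 - 15.0466*d^2 - 7.9098*d - 2.9158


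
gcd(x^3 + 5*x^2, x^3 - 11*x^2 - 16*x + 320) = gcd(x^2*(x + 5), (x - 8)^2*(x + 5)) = x + 5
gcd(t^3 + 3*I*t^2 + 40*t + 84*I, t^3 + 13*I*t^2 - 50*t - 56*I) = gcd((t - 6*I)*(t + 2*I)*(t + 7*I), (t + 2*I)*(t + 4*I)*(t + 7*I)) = t^2 + 9*I*t - 14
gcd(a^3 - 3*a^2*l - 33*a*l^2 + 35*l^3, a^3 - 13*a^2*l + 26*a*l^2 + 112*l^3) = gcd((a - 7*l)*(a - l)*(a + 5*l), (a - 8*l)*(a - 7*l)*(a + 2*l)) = a - 7*l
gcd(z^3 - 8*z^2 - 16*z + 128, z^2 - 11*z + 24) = z - 8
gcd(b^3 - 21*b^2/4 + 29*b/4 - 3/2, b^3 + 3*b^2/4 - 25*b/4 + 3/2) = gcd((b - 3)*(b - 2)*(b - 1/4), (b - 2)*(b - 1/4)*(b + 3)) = b^2 - 9*b/4 + 1/2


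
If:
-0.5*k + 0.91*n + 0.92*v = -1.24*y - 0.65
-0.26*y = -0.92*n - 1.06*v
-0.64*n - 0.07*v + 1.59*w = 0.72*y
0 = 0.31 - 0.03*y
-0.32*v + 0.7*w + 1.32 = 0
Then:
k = 29.97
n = -7.25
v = 8.83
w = 2.15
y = 10.33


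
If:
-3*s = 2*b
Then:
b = -3*s/2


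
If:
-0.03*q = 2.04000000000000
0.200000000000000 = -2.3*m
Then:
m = -0.09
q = -68.00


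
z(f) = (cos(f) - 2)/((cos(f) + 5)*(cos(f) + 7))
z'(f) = (cos(f) - 2)*sin(f)/((cos(f) + 5)*(cos(f) + 7)^2) + (cos(f) - 2)*sin(f)/((cos(f) + 5)^2*(cos(f) + 7)) - sin(f)/((cos(f) + 5)*(cos(f) + 7)) = (cos(f)^2 - 4*cos(f) - 59)*sin(f)/((cos(f) + 5)^2*(cos(f) + 7)^2)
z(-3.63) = -0.11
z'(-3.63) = -0.04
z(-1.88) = -0.07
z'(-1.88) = 0.06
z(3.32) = -0.12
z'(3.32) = 0.02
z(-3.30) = -0.12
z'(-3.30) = -0.01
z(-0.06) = -0.02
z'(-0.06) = 0.00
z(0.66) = -0.03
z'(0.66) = -0.02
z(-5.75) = -0.02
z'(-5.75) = -0.01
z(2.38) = -0.10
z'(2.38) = -0.05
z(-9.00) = -0.12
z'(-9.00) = 0.04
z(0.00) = -0.02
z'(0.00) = 0.00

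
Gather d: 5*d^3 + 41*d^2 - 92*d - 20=5*d^3 + 41*d^2 - 92*d - 20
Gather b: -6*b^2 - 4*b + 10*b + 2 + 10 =-6*b^2 + 6*b + 12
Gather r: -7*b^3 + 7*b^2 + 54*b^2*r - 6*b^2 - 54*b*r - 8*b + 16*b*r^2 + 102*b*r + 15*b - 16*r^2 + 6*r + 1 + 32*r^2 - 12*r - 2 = -7*b^3 + b^2 + 7*b + r^2*(16*b + 16) + r*(54*b^2 + 48*b - 6) - 1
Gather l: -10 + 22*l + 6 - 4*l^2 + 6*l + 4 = -4*l^2 + 28*l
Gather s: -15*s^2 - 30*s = -15*s^2 - 30*s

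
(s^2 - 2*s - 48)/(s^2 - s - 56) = (s + 6)/(s + 7)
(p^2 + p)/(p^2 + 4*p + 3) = p/(p + 3)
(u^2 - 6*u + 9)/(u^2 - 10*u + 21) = (u - 3)/(u - 7)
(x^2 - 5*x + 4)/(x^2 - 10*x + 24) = (x - 1)/(x - 6)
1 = 1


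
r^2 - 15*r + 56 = (r - 8)*(r - 7)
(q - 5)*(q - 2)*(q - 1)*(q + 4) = q^4 - 4*q^3 - 15*q^2 + 58*q - 40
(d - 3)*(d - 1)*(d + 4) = d^3 - 13*d + 12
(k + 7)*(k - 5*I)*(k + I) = k^3 + 7*k^2 - 4*I*k^2 + 5*k - 28*I*k + 35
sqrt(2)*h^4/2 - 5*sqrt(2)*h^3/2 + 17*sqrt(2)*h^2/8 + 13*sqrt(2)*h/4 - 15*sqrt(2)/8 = (h - 3)*(h - 5/2)*(h - 1/2)*(sqrt(2)*h/2 + sqrt(2)/2)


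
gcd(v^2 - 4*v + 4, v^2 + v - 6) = v - 2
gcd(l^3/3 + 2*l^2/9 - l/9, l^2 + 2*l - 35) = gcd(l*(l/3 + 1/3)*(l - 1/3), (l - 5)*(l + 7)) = 1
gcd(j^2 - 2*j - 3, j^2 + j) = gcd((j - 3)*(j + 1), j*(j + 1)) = j + 1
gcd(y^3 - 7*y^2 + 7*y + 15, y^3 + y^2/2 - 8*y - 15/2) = y^2 - 2*y - 3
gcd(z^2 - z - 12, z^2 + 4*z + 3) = z + 3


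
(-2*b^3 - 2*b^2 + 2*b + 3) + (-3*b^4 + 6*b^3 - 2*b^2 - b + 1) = -3*b^4 + 4*b^3 - 4*b^2 + b + 4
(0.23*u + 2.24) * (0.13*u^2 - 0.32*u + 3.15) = 0.0299*u^3 + 0.2176*u^2 + 0.00769999999999993*u + 7.056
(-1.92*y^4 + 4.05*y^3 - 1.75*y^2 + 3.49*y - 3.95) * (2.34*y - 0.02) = -4.4928*y^5 + 9.5154*y^4 - 4.176*y^3 + 8.2016*y^2 - 9.3128*y + 0.079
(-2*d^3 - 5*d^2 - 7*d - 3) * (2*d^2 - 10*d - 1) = -4*d^5 + 10*d^4 + 38*d^3 + 69*d^2 + 37*d + 3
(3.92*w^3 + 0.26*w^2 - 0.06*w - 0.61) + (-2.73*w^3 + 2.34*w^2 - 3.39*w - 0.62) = 1.19*w^3 + 2.6*w^2 - 3.45*w - 1.23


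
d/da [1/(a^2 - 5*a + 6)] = (5 - 2*a)/(a^2 - 5*a + 6)^2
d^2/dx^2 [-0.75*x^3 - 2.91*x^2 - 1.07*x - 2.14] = -4.5*x - 5.82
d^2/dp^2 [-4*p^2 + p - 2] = -8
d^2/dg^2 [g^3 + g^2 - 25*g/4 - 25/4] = 6*g + 2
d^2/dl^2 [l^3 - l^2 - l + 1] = 6*l - 2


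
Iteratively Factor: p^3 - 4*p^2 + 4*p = (p)*(p^2 - 4*p + 4) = p*(p - 2)*(p - 2)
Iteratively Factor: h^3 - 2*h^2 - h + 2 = (h - 2)*(h^2 - 1) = (h - 2)*(h - 1)*(h + 1)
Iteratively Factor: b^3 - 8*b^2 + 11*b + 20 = (b + 1)*(b^2 - 9*b + 20) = (b - 4)*(b + 1)*(b - 5)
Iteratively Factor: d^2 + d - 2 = (d + 2)*(d - 1)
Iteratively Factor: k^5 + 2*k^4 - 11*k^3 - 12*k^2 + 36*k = (k + 3)*(k^4 - k^3 - 8*k^2 + 12*k) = (k + 3)^2*(k^3 - 4*k^2 + 4*k) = (k - 2)*(k + 3)^2*(k^2 - 2*k) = k*(k - 2)*(k + 3)^2*(k - 2)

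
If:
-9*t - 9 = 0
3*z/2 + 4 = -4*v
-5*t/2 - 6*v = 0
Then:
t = -1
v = 5/12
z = -34/9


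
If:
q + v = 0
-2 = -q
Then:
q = 2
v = -2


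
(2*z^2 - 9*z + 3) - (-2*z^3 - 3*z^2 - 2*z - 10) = 2*z^3 + 5*z^2 - 7*z + 13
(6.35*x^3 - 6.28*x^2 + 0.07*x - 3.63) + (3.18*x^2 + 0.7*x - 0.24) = 6.35*x^3 - 3.1*x^2 + 0.77*x - 3.87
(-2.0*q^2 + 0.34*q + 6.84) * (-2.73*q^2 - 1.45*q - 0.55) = 5.46*q^4 + 1.9718*q^3 - 18.0662*q^2 - 10.105*q - 3.762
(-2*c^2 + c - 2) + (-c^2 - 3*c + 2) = -3*c^2 - 2*c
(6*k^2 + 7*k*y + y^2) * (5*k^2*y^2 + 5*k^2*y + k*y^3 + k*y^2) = 30*k^4*y^2 + 30*k^4*y + 41*k^3*y^3 + 41*k^3*y^2 + 12*k^2*y^4 + 12*k^2*y^3 + k*y^5 + k*y^4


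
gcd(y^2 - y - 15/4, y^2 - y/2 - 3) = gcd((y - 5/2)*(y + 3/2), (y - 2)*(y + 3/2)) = y + 3/2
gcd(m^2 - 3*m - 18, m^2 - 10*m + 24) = m - 6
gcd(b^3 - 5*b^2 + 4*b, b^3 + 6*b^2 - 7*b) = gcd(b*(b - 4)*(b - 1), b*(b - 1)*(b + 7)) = b^2 - b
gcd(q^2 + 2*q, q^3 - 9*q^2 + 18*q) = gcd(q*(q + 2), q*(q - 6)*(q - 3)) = q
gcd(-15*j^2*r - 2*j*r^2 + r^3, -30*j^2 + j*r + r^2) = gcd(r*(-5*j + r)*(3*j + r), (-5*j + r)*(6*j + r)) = -5*j + r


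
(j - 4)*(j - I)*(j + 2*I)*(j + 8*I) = j^4 - 4*j^3 + 9*I*j^3 - 6*j^2 - 36*I*j^2 + 24*j + 16*I*j - 64*I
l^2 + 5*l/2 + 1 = (l + 1/2)*(l + 2)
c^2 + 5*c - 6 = (c - 1)*(c + 6)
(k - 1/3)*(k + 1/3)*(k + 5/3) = k^3 + 5*k^2/3 - k/9 - 5/27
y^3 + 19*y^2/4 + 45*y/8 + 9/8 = (y + 1/4)*(y + 3/2)*(y + 3)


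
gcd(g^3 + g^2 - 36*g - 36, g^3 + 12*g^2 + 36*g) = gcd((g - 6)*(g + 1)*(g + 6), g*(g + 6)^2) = g + 6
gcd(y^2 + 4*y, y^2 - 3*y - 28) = y + 4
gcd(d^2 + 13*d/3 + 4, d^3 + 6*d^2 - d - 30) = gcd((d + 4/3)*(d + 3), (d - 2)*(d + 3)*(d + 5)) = d + 3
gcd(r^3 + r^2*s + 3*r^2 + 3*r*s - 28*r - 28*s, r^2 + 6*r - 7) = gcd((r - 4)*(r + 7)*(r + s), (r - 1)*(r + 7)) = r + 7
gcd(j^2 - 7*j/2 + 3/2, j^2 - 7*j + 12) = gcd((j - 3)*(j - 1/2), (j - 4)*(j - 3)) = j - 3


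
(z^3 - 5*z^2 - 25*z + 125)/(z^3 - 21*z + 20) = (z^2 - 10*z + 25)/(z^2 - 5*z + 4)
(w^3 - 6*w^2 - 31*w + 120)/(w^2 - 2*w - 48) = (w^2 + 2*w - 15)/(w + 6)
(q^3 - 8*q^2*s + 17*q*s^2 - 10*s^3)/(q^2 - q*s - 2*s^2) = (q^2 - 6*q*s + 5*s^2)/(q + s)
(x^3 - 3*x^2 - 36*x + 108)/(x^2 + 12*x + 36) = (x^2 - 9*x + 18)/(x + 6)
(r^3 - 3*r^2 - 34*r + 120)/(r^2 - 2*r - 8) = (r^2 + r - 30)/(r + 2)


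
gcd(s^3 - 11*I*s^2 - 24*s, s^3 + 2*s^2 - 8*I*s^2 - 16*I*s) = s^2 - 8*I*s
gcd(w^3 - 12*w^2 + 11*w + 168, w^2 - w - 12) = w + 3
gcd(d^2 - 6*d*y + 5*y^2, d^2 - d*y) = -d + y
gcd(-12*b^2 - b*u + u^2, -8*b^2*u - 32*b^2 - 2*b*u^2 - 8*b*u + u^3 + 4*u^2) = -4*b + u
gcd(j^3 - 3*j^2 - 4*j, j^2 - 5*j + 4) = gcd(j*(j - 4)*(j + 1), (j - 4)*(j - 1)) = j - 4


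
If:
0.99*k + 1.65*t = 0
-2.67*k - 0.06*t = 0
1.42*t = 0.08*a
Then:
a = 0.00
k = 0.00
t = 0.00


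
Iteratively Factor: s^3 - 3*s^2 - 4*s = (s - 4)*(s^2 + s) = s*(s - 4)*(s + 1)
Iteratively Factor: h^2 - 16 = (h - 4)*(h + 4)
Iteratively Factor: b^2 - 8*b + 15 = (b - 3)*(b - 5)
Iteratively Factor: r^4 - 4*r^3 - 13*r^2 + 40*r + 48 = (r + 1)*(r^3 - 5*r^2 - 8*r + 48) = (r + 1)*(r + 3)*(r^2 - 8*r + 16) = (r - 4)*(r + 1)*(r + 3)*(r - 4)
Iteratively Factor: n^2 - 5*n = (n - 5)*(n)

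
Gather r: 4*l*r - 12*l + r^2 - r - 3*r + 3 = -12*l + r^2 + r*(4*l - 4) + 3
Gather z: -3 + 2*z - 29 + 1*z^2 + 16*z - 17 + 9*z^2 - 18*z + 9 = 10*z^2 - 40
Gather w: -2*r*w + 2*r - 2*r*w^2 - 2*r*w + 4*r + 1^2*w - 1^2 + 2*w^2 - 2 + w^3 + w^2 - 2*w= 6*r + w^3 + w^2*(3 - 2*r) + w*(-4*r - 1) - 3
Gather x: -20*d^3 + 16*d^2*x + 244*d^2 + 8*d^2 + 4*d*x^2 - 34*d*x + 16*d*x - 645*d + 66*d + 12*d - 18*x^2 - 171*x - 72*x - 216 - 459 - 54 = -20*d^3 + 252*d^2 - 567*d + x^2*(4*d - 18) + x*(16*d^2 - 18*d - 243) - 729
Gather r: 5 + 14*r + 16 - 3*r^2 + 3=-3*r^2 + 14*r + 24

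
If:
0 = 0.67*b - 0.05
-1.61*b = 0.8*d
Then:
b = 0.07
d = -0.15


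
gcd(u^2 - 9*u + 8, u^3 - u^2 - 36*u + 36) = u - 1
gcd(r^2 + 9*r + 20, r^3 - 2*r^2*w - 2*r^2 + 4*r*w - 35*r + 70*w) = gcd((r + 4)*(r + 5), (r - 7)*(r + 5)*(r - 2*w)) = r + 5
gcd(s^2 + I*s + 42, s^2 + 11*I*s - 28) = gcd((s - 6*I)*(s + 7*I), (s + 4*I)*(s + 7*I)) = s + 7*I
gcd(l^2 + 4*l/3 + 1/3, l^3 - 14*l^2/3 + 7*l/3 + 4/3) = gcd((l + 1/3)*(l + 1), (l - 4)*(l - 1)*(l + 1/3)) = l + 1/3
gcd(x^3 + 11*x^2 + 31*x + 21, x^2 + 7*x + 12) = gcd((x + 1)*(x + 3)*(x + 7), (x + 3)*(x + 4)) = x + 3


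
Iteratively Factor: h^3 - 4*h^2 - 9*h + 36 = (h + 3)*(h^2 - 7*h + 12) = (h - 3)*(h + 3)*(h - 4)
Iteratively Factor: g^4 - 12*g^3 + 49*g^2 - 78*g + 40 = (g - 5)*(g^3 - 7*g^2 + 14*g - 8) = (g - 5)*(g - 1)*(g^2 - 6*g + 8) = (g - 5)*(g - 2)*(g - 1)*(g - 4)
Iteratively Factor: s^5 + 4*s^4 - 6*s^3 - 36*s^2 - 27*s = (s + 3)*(s^4 + s^3 - 9*s^2 - 9*s) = (s + 1)*(s + 3)*(s^3 - 9*s) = (s + 1)*(s + 3)^2*(s^2 - 3*s) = (s - 3)*(s + 1)*(s + 3)^2*(s)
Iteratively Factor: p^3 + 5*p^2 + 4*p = (p + 1)*(p^2 + 4*p) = (p + 1)*(p + 4)*(p)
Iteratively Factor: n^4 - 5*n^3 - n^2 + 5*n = (n - 5)*(n^3 - n) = (n - 5)*(n + 1)*(n^2 - n) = (n - 5)*(n - 1)*(n + 1)*(n)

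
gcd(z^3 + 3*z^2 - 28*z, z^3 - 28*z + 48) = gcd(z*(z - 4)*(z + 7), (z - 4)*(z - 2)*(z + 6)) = z - 4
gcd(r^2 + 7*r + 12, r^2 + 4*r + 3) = r + 3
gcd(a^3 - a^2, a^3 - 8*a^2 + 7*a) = a^2 - a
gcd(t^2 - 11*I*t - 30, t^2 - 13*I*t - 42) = t - 6*I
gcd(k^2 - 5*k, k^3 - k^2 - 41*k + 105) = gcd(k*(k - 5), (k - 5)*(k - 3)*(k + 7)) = k - 5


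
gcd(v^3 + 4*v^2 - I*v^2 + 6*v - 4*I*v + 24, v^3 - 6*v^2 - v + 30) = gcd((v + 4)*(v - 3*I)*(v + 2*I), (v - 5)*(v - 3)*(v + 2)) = 1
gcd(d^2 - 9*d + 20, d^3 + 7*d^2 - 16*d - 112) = d - 4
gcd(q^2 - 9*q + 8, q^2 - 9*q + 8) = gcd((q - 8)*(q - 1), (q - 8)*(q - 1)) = q^2 - 9*q + 8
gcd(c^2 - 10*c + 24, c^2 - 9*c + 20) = c - 4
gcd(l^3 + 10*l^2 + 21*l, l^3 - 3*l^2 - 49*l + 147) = l + 7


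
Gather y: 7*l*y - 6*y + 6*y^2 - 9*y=6*y^2 + y*(7*l - 15)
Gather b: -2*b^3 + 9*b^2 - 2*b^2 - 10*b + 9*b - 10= -2*b^3 + 7*b^2 - b - 10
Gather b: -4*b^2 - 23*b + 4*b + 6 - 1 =-4*b^2 - 19*b + 5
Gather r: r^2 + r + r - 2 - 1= r^2 + 2*r - 3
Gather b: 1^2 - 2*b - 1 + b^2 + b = b^2 - b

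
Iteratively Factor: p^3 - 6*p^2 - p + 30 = (p + 2)*(p^2 - 8*p + 15) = (p - 5)*(p + 2)*(p - 3)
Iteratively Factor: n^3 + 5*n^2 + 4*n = (n + 4)*(n^2 + n) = (n + 1)*(n + 4)*(n)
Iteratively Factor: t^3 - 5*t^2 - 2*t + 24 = (t + 2)*(t^2 - 7*t + 12) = (t - 3)*(t + 2)*(t - 4)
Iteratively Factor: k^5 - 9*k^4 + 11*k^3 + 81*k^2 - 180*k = (k - 4)*(k^4 - 5*k^3 - 9*k^2 + 45*k) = (k - 4)*(k + 3)*(k^3 - 8*k^2 + 15*k) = (k - 5)*(k - 4)*(k + 3)*(k^2 - 3*k) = k*(k - 5)*(k - 4)*(k + 3)*(k - 3)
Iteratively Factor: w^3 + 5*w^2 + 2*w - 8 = (w - 1)*(w^2 + 6*w + 8) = (w - 1)*(w + 2)*(w + 4)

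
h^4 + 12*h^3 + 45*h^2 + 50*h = h*(h + 2)*(h + 5)^2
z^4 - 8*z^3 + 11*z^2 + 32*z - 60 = (z - 5)*(z - 3)*(z - 2)*(z + 2)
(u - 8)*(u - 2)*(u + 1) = u^3 - 9*u^2 + 6*u + 16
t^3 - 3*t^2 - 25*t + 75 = (t - 5)*(t - 3)*(t + 5)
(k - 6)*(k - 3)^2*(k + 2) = k^4 - 10*k^3 + 21*k^2 + 36*k - 108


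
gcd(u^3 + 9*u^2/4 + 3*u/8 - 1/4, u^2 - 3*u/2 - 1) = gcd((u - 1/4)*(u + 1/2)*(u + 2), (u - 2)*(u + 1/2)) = u + 1/2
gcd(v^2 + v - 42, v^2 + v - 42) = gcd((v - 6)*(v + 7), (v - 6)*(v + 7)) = v^2 + v - 42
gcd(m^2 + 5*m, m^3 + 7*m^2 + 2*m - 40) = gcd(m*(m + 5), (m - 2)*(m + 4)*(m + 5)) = m + 5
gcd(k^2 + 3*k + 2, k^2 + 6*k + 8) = k + 2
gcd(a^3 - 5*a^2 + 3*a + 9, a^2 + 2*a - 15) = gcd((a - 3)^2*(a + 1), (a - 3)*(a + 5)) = a - 3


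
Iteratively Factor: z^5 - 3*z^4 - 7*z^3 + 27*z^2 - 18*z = (z + 3)*(z^4 - 6*z^3 + 11*z^2 - 6*z) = (z - 2)*(z + 3)*(z^3 - 4*z^2 + 3*z) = z*(z - 2)*(z + 3)*(z^2 - 4*z + 3) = z*(z - 2)*(z - 1)*(z + 3)*(z - 3)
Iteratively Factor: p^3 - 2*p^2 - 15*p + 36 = (p - 3)*(p^2 + p - 12) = (p - 3)*(p + 4)*(p - 3)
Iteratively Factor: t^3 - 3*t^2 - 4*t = (t + 1)*(t^2 - 4*t) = (t - 4)*(t + 1)*(t)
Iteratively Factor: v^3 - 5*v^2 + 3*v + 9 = (v - 3)*(v^2 - 2*v - 3) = (v - 3)*(v + 1)*(v - 3)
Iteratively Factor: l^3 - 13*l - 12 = (l - 4)*(l^2 + 4*l + 3) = (l - 4)*(l + 3)*(l + 1)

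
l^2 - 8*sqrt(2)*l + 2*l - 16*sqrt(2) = (l + 2)*(l - 8*sqrt(2))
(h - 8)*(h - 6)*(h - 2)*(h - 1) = h^4 - 17*h^3 + 92*h^2 - 172*h + 96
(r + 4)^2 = r^2 + 8*r + 16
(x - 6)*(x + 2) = x^2 - 4*x - 12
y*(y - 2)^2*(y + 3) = y^4 - y^3 - 8*y^2 + 12*y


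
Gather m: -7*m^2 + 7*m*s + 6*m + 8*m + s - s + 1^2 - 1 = -7*m^2 + m*(7*s + 14)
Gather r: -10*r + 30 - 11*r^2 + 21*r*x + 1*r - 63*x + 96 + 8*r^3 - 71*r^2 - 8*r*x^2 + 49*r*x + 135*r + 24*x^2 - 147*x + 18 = 8*r^3 - 82*r^2 + r*(-8*x^2 + 70*x + 126) + 24*x^2 - 210*x + 144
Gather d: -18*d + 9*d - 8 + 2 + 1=-9*d - 5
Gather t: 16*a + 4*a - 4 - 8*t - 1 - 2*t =20*a - 10*t - 5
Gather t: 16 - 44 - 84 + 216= 104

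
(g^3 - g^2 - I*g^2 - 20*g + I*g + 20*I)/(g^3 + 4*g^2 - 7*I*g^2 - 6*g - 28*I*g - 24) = (g - 5)/(g - 6*I)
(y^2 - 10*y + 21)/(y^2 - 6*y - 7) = (y - 3)/(y + 1)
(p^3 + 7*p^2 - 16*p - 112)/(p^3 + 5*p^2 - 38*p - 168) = (p - 4)/(p - 6)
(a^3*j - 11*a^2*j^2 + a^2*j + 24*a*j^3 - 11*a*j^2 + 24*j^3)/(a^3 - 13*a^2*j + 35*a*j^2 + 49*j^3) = j*(a^3 - 11*a^2*j + a^2 + 24*a*j^2 - 11*a*j + 24*j^2)/(a^3 - 13*a^2*j + 35*a*j^2 + 49*j^3)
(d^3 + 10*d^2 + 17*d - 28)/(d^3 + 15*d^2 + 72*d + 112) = (d - 1)/(d + 4)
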